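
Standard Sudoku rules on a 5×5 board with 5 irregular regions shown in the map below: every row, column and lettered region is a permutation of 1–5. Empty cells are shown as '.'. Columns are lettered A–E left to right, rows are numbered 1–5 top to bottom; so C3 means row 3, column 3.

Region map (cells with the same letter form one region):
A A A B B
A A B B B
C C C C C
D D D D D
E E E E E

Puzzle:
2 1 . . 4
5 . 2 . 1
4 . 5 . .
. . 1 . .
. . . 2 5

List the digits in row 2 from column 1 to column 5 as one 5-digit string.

54231

C1 = 3 (sole candidate).
D1 = 5 (sole candidate).
B2 = 4: row 2 has {1,2,5}; col 2 has {1}; region has {1,2,3,5} → only 4 remains.
D2 = 3: row 2 has {1,2,4,5}; col 4 has {2,5}; region has {1,2,4,5} → only 3 remains.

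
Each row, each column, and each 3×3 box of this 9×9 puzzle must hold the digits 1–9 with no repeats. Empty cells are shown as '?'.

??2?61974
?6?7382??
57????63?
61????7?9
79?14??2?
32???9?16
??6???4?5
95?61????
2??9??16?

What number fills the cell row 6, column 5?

row 1, column 1 = 8 (sole candidate).
row 1, column 2 = 3 (sole candidate).
row 1, column 4 = 5 (sole candidate).
row 2, column 8 = 5 (sole candidate).
row 2, column 9 = 1 (sole candidate).
row 3, column 9 = 8 (sole candidate).
row 5, column 9 = 3 (sole candidate).
row 6, column 4 = 8 (sole candidate).
row 6, column 7 = 5 (sole candidate).
row 7, column 1 = 1 (sole candidate).
row 7, column 2 = 8 (sole candidate).
row 7, column 8 = 9 (sole candidate).
row 8, column 8 = 8 (sole candidate).
row 9, column 2 = 4 (sole candidate).
row 9, column 9 = 7 (sole candidate).
row 2, column 1 = 4 (sole candidate).
row 2, column 3 = 9 (sole candidate).
row 3, column 3 = 1 (sole candidate).
row 4, column 8 = 4 (sole candidate).
row 5, column 7 = 8 (sole candidate).
row 6, column 3 = 4 (sole candidate).
row 6, column 5 = 7: row 6 has {1,2,3,4,5,6,8,9}; col 5 has {1,3,4,6}; box has {1,4,8,9} → only 7 remains.

7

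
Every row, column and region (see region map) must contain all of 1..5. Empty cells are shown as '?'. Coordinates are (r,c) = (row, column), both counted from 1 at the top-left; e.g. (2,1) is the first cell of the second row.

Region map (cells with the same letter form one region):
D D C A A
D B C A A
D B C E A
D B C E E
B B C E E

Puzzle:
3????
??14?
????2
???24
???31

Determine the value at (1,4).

(1,5) = 5: row 1 has {3}; col 5 has {1,2,4}; region has {2,4} → only 5 remains.
(2,5) = 3: row 2 has {1,4}; col 5 has {1,2,4,5}; region has {2,4,5} → only 3 remains.
(3,4) = 5: row 3 has {2}; col 4 has {2,3,4}; region has {1,2,3,4} → only 5 remains.
(1,4) = 1: row 1 has {3,5}; col 4 has {2,3,4,5}; region has {2,3,4,5} → only 1 remains.

1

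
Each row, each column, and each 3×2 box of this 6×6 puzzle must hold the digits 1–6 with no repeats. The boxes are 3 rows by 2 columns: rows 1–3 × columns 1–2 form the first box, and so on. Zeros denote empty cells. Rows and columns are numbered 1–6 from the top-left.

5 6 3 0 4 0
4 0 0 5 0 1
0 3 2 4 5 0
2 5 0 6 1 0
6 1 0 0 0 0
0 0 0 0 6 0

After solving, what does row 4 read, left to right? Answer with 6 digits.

R1C4 = 1 (sole candidate).
R1C6 = 2 (sole candidate).
R2C2 = 2 (sole candidate).
R2C3 = 6 (sole candidate).
R2C5 = 3 (sole candidate).
R3C1 = 1 (sole candidate).
R3C6 = 6 (sole candidate).
R4C3 = 4: row 4 has {1,2,5,6}; col 3 has {2,3,6}; box has {6} → only 4 remains.
R4C6 = 3: row 4 has {1,2,4,5,6}; col 6 has {1,2,6}; box has {1,6} → only 3 remains.

254613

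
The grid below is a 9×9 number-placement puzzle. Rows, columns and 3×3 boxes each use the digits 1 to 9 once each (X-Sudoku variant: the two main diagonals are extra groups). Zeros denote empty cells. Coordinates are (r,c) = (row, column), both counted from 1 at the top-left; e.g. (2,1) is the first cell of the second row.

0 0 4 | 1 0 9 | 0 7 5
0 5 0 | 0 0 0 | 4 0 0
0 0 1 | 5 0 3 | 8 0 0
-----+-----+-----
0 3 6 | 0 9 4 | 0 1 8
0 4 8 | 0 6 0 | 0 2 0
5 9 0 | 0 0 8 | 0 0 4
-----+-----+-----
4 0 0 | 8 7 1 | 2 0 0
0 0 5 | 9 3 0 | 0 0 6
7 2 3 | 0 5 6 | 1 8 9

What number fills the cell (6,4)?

(1,1) = 3 (sole candidate).
(1,7) = 6 (sole candidate).
(3,8) = 9 (sole candidate).
(3,9) = 2 (sole candidate).
(4,1) = 2 (sole candidate).
(4,4) = 7 (sole candidate).
(4,7) = 5 (sole candidate).
(5,1) = 1 (sole candidate).
(5,4) = 3 (sole candidate).
(5,6) = 5 (sole candidate).
(5,9) = 7 (sole candidate).
(6,3) = 7 (sole candidate).
(6,4) = 2: row 6 has {4,5,7,8,9}; col 4 has {1,3,5,7,8,9}; box has {3,4,5,6,7,8,9}; anti-diagonal has {4,5,6,7,8} → only 2 remains.

2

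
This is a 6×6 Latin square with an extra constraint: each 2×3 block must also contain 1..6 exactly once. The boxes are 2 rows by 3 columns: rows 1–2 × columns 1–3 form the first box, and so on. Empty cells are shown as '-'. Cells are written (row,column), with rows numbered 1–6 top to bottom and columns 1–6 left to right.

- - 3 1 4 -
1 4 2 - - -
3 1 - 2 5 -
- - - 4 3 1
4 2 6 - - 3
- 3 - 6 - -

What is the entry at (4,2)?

6

(2,5) = 6: row 2 has {1,2,4}; col 5 has {3,4,5}; box has {1,4} → only 6 remains.
(2,6) = 5: row 2 has {1,2,4,6}; col 6 has {1,3}; box has {1,4,6} → only 5 remains.
(3,3) = 4: row 3 has {1,2,3,5}; col 3 has {2,3,6}; box has {1,3} → only 4 remains.
(3,6) = 6: row 3 has {1,2,3,4,5}; col 6 has {1,3,5}; box has {1,2,3,4,5} → only 6 remains.
(4,3) = 5: row 4 has {1,3,4}; col 3 has {2,3,4,6}; box has {1,3,4} → only 5 remains.
(5,4) = 5: row 5 has {2,3,4,6}; col 4 has {1,2,4,6}; box has {3,6} → only 5 remains.
(5,5) = 1: row 5 has {2,3,4,5,6}; col 5 has {3,4,5,6}; box has {3,5,6} → only 1 remains.
(6,1) = 5: row 6 has {3,6}; col 1 has {1,3,4}; box has {2,3,4,6} → only 5 remains.
(6,3) = 1: row 6 has {3,5,6}; col 3 has {2,3,4,5,6}; box has {2,3,4,5,6} → only 1 remains.
(6,5) = 2: row 6 has {1,3,5,6}; col 5 has {1,3,4,5,6}; box has {1,3,5,6} → only 2 remains.
(6,6) = 4: row 6 has {1,2,3,5,6}; col 6 has {1,3,5,6}; box has {1,2,3,5,6} → only 4 remains.
(1,1) = 6: row 1 has {1,3,4}; col 1 has {1,3,4,5}; box has {1,2,3,4} → only 6 remains.
(1,2) = 5: row 1 has {1,3,4,6}; col 2 has {1,2,3,4}; box has {1,2,3,4,6} → only 5 remains.
(1,6) = 2: row 1 has {1,3,4,5,6}; col 6 has {1,3,4,5,6}; box has {1,4,5,6} → only 2 remains.
(2,4) = 3: row 2 has {1,2,4,5,6}; col 4 has {1,2,4,5,6}; box has {1,2,4,5,6} → only 3 remains.
(4,1) = 2: row 4 has {1,3,4,5}; col 1 has {1,3,4,5,6}; box has {1,3,4,5} → only 2 remains.
(4,2) = 6: row 4 has {1,2,3,4,5}; col 2 has {1,2,3,4,5}; box has {1,2,3,4,5} → only 6 remains.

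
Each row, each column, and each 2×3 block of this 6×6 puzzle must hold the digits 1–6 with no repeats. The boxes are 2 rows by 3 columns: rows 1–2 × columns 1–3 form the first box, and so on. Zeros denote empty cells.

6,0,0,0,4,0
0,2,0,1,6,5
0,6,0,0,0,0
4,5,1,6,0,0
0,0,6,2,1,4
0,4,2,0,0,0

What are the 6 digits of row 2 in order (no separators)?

R1C4 = 3: row 1 has {4,6}; col 4 has {1,2,6}; box has {1,4,5,6} → only 3 remains.
R1C6 = 2: row 1 has {3,4,6}; col 6 has {4,5}; box has {1,3,4,5,6} → only 2 remains.
R2C1 = 3: row 2 has {1,2,5,6}; col 1 has {4,6}; box has {2,6} → only 3 remains.
R2C3 = 4: row 2 has {1,2,3,5,6}; col 3 has {1,2,6}; box has {2,3,6} → only 4 remains.

324165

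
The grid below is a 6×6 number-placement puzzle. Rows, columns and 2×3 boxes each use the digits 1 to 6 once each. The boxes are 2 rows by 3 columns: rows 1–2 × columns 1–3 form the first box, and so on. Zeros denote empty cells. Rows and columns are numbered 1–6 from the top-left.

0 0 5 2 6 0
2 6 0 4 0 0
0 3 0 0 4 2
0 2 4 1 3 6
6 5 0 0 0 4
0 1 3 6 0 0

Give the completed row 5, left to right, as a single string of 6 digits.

R1C2 = 4: row 1 has {2,5,6}; col 2 has {1,2,3,5,6}; box has {2,5,6} → only 4 remains.
R2C3 = 1: row 2 has {2,4,6}; col 3 has {3,4,5}; box has {2,4,5,6} → only 1 remains.
R2C5 = 5: row 2 has {1,2,4,6}; col 5 has {3,4,6}; box has {2,4,6} → only 5 remains.
R2C6 = 3: row 2 has {1,2,4,5,6}; col 6 has {2,4,6}; box has {2,4,5,6} → only 3 remains.
R3C3 = 6: row 3 has {2,3,4}; col 3 has {1,3,4,5}; box has {2,3,4} → only 6 remains.
R3C4 = 5: row 3 has {2,3,4,6}; col 4 has {1,2,4,6}; box has {1,2,3,4,6} → only 5 remains.
R4C1 = 5: row 4 has {1,2,3,4,6}; col 1 has {2,6}; box has {2,3,4,6} → only 5 remains.
R5C3 = 2: row 5 has {4,5,6}; col 3 has {1,3,4,5,6}; box has {1,3,5,6} → only 2 remains.
R5C4 = 3: row 5 has {2,4,5,6}; col 4 has {1,2,4,5,6}; box has {4,6} → only 3 remains.
R5C5 = 1: row 5 has {2,3,4,5,6}; col 5 has {3,4,5,6}; box has {3,4,6} → only 1 remains.

652314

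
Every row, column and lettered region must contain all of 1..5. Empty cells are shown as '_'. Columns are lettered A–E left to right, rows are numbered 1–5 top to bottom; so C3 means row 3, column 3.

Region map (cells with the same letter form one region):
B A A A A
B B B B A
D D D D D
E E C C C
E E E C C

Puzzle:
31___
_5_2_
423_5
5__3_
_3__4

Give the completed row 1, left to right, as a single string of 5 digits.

31542

E1 = 2: row 1 has {1,3}; col 5 has {4,5}; region has {1} → only 2 remains.
A2 = 1 (sole candidate).
C2 = 4 (sole candidate).
E2 = 3 (sole candidate).
D3 = 1 (sole candidate).
B4 = 4 (sole candidate).
E4 = 1 (sole candidate).
A5 = 2 (sole candidate).
C5 = 1 (sole candidate).
D5 = 5 (sole candidate).
C1 = 5: row 1 has {1,2,3}; col 3 has {1,3,4}; region has {1,2,3} → only 5 remains.
D1 = 4: row 1 has {1,2,3,5}; col 4 has {1,2,3,5}; region has {1,2,3,5} → only 4 remains.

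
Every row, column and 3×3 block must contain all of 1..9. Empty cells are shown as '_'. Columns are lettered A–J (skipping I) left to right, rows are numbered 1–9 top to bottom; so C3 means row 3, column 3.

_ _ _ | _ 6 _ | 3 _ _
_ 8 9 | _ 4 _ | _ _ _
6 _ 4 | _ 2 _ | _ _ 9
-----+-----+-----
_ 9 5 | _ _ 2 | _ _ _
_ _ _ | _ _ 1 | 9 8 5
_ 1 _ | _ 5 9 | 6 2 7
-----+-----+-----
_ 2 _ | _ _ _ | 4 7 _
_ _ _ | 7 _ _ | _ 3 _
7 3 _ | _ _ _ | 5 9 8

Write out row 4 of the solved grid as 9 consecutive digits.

895672143

G4 = 1: row 4 has {2,5,9}; col 7 has {3,4,5,6,9}; box has {2,5,6,7,8,9} → only 1 remains.
H4 = 4: row 4 has {1,2,5,9}; col 8 has {2,3,7,8,9}; box has {1,2,5,6,7,8,9} → only 4 remains.
J4 = 3: row 4 has {1,2,4,5,9}; col 9 has {5,7,8,9}; box has {1,2,4,5,6,7,8,9} → only 3 remains.
G8 = 2 (sole candidate).
E9 = 1 (sole candidate).
G2 = 7 (sole candidate).
G3 = 8 (sole candidate).
A4 = 8: row 4 has {1,2,3,4,5,9}; col 1 has {6,7}; box has {1,5,9} → only 8 remains.
D4 = 6: row 4 has {1,2,3,4,5,8,9}; col 4 has {7}; box has {1,2,5,9} → only 6 remains.
E4 = 7: row 4 has {1,2,3,4,5,6,8,9}; col 5 has {1,2,4,5,6}; box has {1,2,5,6,9} → only 7 remains.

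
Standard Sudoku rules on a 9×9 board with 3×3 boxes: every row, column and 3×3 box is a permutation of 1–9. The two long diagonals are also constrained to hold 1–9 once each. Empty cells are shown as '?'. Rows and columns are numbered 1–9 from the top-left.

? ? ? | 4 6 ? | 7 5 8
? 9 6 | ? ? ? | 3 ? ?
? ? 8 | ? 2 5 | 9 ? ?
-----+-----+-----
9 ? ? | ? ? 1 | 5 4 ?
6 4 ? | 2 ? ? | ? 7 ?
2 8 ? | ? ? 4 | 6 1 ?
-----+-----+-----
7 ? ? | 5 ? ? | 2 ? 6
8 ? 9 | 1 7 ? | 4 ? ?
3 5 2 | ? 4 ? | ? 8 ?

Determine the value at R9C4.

9

R1C1 = 1: row 1 has {4,5,6,7,8}; col 1 has {2,3,6,7,8,9}; box has {6,8,9}; main diagonal has {2,4,8,9} → only 1 remains.
R1C3 = 3: row 1 has {1,4,5,6,7,8}; col 3 has {2,6,8,9}; box has {1,6,8,9} → only 3 remains.
R1C6 = 9: row 1 has {1,3,4,5,6,7,8}; col 6 has {1,4,5}; box has {2,4,5,6} → only 9 remains.
R2C8 = 2: row 2 has {3,6,9}; col 8 has {1,4,5,7,8}; box has {3,5,7,8,9}; anti-diagonal has {1,3,8,9} → only 2 remains.
R3C1 = 4: row 3 has {2,5,8,9}; col 1 has {1,2,3,6,7,8,9}; box has {1,3,6,8,9} → only 4 remains.
R3C2 = 7: row 3 has {2,4,5,8,9}; col 2 has {4,5,8,9}; box has {1,3,4,6,8,9} → only 7 remains.
R3C4 = 3: row 3 has {2,4,5,7,8,9}; col 4 has {1,2,4,5}; box has {2,4,5,6,9} → only 3 remains.
R3C8 = 6: row 3 has {2,3,4,5,7,8,9}; col 8 has {1,2,4,5,7,8}; box has {2,3,5,7,8,9} → only 6 remains.
R3C9 = 1: row 3 has {2,3,4,5,6,7,8,9}; col 9 has {6,8}; box has {2,3,5,6,7,8,9} → only 1 remains.
R4C2 = 3: row 4 has {1,4,5,9}; col 2 has {4,5,7,8,9}; box has {2,4,6,8,9} → only 3 remains.
R4C3 = 7: row 4 has {1,3,4,5,9}; col 3 has {2,3,6,8,9}; box has {2,3,4,6,8,9} → only 7 remains.
R4C4 = 6: row 4 has {1,3,4,5,7,9}; col 4 has {1,2,3,4,5}; box has {1,2,4}; main diagonal has {1,2,4,8,9} → only 6 remains.
R4C5 = 8: row 4 has {1,3,4,5,6,7,9}; col 5 has {2,4,6,7}; box has {1,2,4,6} → only 8 remains.
R4C9 = 2: row 4 has {1,3,4,5,6,7,8,9}; col 9 has {1,6,8}; box has {1,4,5,6,7} → only 2 remains.
R5C5 = 5: row 5 has {2,4,6,7}; col 5 has {2,4,6,7,8}; box has {1,2,4,6,8}; main diagonal has {1,2,4,6,8,9}; anti-diagonal has {1,2,3,8,9} → only 5 remains.
R5C6 = 3: row 5 has {2,4,5,6,7}; col 6 has {1,4,5,9}; box has {1,2,4,5,6,8} → only 3 remains.
R5C7 = 8: row 5 has {2,3,4,5,6,7}; col 7 has {2,3,4,5,6,7,9}; box has {1,2,4,5,6,7} → only 8 remains.
R5C9 = 9: row 5 has {2,3,4,5,6,7,8}; col 9 has {1,2,6,8}; box has {1,2,4,5,6,7,8} → only 9 remains.
R6C3 = 5: row 6 has {1,2,4,6,8}; col 3 has {2,3,6,7,8,9}; box has {2,3,4,6,7,8,9} → only 5 remains.
R6C4 = 7: row 6 has {1,2,4,5,6,8}; col 4 has {1,2,3,4,5,6}; box has {1,2,3,4,5,6,8}; anti-diagonal has {1,2,3,5,8,9} → only 7 remains.
R6C5 = 9: row 6 has {1,2,4,5,6,7,8}; col 5 has {2,4,5,6,7,8}; box has {1,2,3,4,5,6,7,8} → only 9 remains.
R6C9 = 3: row 6 has {1,2,4,5,6,7,8,9}; col 9 has {1,2,6,8,9}; box has {1,2,4,5,6,7,8,9} → only 3 remains.
R7C2 = 1: row 7 has {2,5,6,7}; col 2 has {3,4,5,7,8,9}; box has {2,3,5,7,8,9} → only 1 remains.
R7C3 = 4: row 7 has {1,2,5,6,7}; col 3 has {2,3,5,6,7,8,9}; box has {1,2,3,5,7,8,9}; anti-diagonal has {1,2,3,5,7,8,9} → only 4 remains.
R7C5 = 3: row 7 has {1,2,4,5,6,7}; col 5 has {2,4,5,6,7,8,9}; box has {1,4,5,7} → only 3 remains.
R7C6 = 8: row 7 has {1,2,3,4,5,6,7}; col 6 has {1,3,4,5,9}; box has {1,3,4,5,7} → only 8 remains.
R7C8 = 9: row 7 has {1,2,3,4,5,6,7,8}; col 8 has {1,2,4,5,6,7,8}; box has {2,4,6,8} → only 9 remains.
R8C2 = 6: row 8 has {1,4,7,8,9}; col 2 has {1,3,4,5,7,8,9}; box has {1,2,3,4,5,7,8,9}; anti-diagonal has {1,2,3,4,5,7,8,9} → only 6 remains.
R8C6 = 2: row 8 has {1,4,6,7,8,9}; col 6 has {1,3,4,5,8,9}; box has {1,3,4,5,7,8} → only 2 remains.
R8C8 = 3: row 8 has {1,2,4,6,7,8,9}; col 8 has {1,2,4,5,6,7,8,9}; box has {2,4,6,8,9}; main diagonal has {1,2,4,5,6,8,9} → only 3 remains.
R8C9 = 5: row 8 has {1,2,3,4,6,7,8,9}; col 9 has {1,2,3,6,8,9}; box has {2,3,4,6,8,9} → only 5 remains.
R9C4 = 9: row 9 has {2,3,4,5,8}; col 4 has {1,2,3,4,5,6,7}; box has {1,2,3,4,5,7,8} → only 9 remains.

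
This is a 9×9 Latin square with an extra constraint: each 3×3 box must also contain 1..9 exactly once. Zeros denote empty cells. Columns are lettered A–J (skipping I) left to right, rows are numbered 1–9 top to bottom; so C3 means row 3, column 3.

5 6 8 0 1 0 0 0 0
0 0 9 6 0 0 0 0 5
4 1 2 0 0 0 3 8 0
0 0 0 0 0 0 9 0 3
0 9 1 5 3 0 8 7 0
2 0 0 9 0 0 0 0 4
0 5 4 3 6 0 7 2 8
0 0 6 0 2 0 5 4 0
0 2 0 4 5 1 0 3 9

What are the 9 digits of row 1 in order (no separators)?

H1 = 9: row 1 has {1,5,6,8}; col 8 has {2,3,4,7,8}; box has {3,5,8} → only 9 remains.
H2 = 1 (sole candidate).
D3 = 7 (sole candidate).
E3 = 9 (sole candidate).
F3 = 5 (sole candidate).
J3 = 6 (sole candidate).
A5 = 6 (sole candidate).
J5 = 2 (sole candidate).
F7 = 9 (sole candidate).
D8 = 8 (sole candidate).
F8 = 7 (sole candidate).
J8 = 1 (sole candidate).
C9 = 7 (sole candidate).
G9 = 6 (sole candidate).
D1 = 2: row 1 has {1,5,6,8,9}; col 4 has {3,4,5,6,7,8,9}; box has {1,5,6,7,9} → only 2 remains.
G1 = 4: row 1 has {1,2,5,6,8,9}; col 7 has {3,5,6,7,8,9}; box has {1,3,5,6,8,9} → only 4 remains.
J1 = 7: row 1 has {1,2,4,5,6,8,9}; col 9 has {1,2,3,4,5,6,8,9}; box has {1,3,4,5,6,8,9} → only 7 remains.
G2 = 2 (sole candidate).
C4 = 5 (sole candidate).
D4 = 1 (sole candidate).
H4 = 6 (sole candidate).
F5 = 4 (sole candidate).
C6 = 3 (sole candidate).
G6 = 1 (sole candidate).
H6 = 5 (sole candidate).
A7 = 1 (sole candidate).
B8 = 3 (sole candidate).
A9 = 8 (sole candidate).
F1 = 3: row 1 has {1,2,4,5,6,7,8,9}; col 6 has {1,4,5,7,9}; box has {1,2,5,6,7,9} → only 3 remains.

568213497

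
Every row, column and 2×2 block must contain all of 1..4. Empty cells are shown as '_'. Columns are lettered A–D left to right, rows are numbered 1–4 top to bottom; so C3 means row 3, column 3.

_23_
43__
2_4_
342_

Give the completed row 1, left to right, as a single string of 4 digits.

A1 = 1: row 1 has {2,3}; col 1 has {2,3,4}; box has {2,3,4} → only 1 remains.
D1 = 4: row 1 has {1,2,3}; col 4 has {}; box has {3} → only 4 remains.

1234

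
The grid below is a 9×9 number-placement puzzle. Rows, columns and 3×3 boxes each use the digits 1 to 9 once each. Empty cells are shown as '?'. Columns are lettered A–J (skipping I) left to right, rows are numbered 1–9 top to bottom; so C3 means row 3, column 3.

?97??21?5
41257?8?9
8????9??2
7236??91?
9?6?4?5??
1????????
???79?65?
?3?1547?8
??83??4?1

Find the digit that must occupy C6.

C3 = 5 (sole candidate).
D3 = 4 (sole candidate).
G3 = 3 (sole candidate).
E4 = 8 (sole candidate).
F4 = 5 (sole candidate).
J4 = 4 (sole candidate).
B5 = 8 (sole candidate).
D5 = 2 (sole candidate).
C6 = 4: row 6 has {1}; col 3 has {2,3,5,6,7,8}; box has {1,2,3,6,7,8,9} → only 4 remains.

4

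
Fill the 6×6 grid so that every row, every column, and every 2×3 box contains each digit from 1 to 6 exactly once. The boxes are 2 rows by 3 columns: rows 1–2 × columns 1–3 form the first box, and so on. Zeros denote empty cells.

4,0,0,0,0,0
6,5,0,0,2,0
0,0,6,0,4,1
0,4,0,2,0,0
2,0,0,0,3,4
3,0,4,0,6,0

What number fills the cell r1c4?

r2c6 = 3 (sole candidate).
r3c1 = 5 (sole candidate).
r3c4 = 3 (sole candidate).
r4c1 = 1 (sole candidate).
r4c3 = 3 (sole candidate).
r4c5 = 5 (sole candidate).
r4c6 = 6 (sole candidate).
r6c2 = 1 (sole candidate).
r6c4 = 5 (sole candidate).
r6c6 = 2 (sole candidate).
r1c5 = 1 (sole candidate).
r1c6 = 5 (sole candidate).
r2c3 = 1 (sole candidate).
r2c4 = 4 (sole candidate).
r3c2 = 2 (sole candidate).
r5c2 = 6 (sole candidate).
r5c3 = 5 (sole candidate).
r5c4 = 1 (sole candidate).
r1c2 = 3 (sole candidate).
r1c3 = 2 (sole candidate).
r1c4 = 6: row 1 has {1,2,3,4,5}; col 4 has {1,2,3,4,5}; box has {1,2,3,4,5} → only 6 remains.

6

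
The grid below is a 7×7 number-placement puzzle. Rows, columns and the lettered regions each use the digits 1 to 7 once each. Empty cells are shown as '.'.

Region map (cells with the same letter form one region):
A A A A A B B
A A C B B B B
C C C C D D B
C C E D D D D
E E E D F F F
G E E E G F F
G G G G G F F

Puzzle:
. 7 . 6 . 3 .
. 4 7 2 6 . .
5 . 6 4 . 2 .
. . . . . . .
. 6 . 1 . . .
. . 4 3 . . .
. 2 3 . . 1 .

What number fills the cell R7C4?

R2C6 = 5: row 2 has {2,4,6,7}; col 6 has {1,2,3}; region has {2,3,6} → only 5 remains.
R2C7 = 1: row 2 has {2,4,5,6,7}; col 7 has {}; region has {2,3,5,6} → only 1 remains.
R3C7 = 7: row 3 has {2,4,5,6}; col 7 has {1}; region has {1,2,3,5,6} → only 7 remains.
R1C7 = 4: row 1 has {3,6,7}; col 7 has {1,7}; region has {1,2,3,5,6,7} → only 4 remains.
R2C1 = 3: row 2 has {1,2,4,5,6,7}; col 1 has {5}; region has {4,6,7} → only 3 remains.
R3C5 = 3: row 3 has {2,4,5,6,7}; col 5 has {6}; region has {1,2} → only 3 remains.
R3C2 = 1: row 3 has {2,3,4,5,6,7}; col 2 has {2,4,6,7}; region has {4,5,6,7} → only 1 remains.
R4C1 = 2: row 4 has {}; col 1 has {3,5}; region has {1,4,5,6,7} → only 2 remains.
R4C2 = 3: row 4 has {2}; col 2 has {1,2,4,6,7}; region has {1,2,4,5,6,7} → only 3 remains.
R5C1 = 7: row 5 has {1,6}; col 1 has {2,3,5}; region has {3,4,6} → only 7 remains.
R5C6 = 4: row 5 has {1,6,7}; col 6 has {1,2,3,5}; region has {1} → only 4 remains.
R6C2 = 5: row 6 has {3,4}; col 2 has {1,2,3,4,6,7}; region has {3,4,6,7} → only 5 remains.
R1C1 = 1: row 1 has {3,4,6,7}; col 1 has {2,3,5,7}; region has {3,4,6,7} → only 1 remains.
R4C3 = 1: row 4 has {2,3}; col 3 has {3,4,6,7}; region has {3,4,5,6,7} → only 1 remains.
R5C3 = 2: row 5 has {1,4,6,7}; col 3 has {1,3,4,6,7}; region has {1,3,4,5,6,7} → only 2 remains.
R5C5 = 5: row 5 has {1,2,4,6,7}; col 5 has {3,6}; region has {1,4} → only 5 remains.
R5C7 = 3: row 5 has {1,2,4,5,6,7}; col 7 has {1,4,7}; region has {1,4,5} → only 3 remains.
R6C1 = 6: row 6 has {3,4,5}; col 1 has {1,2,3,5,7}; region has {2,3} → only 6 remains.
R6C6 = 7: row 6 has {3,4,5,6}; col 6 has {1,2,3,4,5}; region has {1,3,4,5} → only 7 remains.
R6C7 = 2: row 6 has {3,4,5,6,7}; col 7 has {1,3,4,7}; region has {1,3,4,5,7} → only 2 remains.
R7C1 = 4: row 7 has {1,2,3}; col 1 has {1,2,3,5,6,7}; region has {2,3,6} → only 4 remains.
R7C5 = 7: row 7 has {1,2,3,4}; col 5 has {3,5,6}; region has {2,3,4,6} → only 7 remains.
R7C7 = 6: row 7 has {1,2,3,4,7}; col 7 has {1,2,3,4,7}; region has {1,2,3,4,5,7} → only 6 remains.
R1C3 = 5: row 1 has {1,3,4,6,7}; col 3 has {1,2,3,4,6,7}; region has {1,3,4,6,7} → only 5 remains.
R1C5 = 2: row 1 has {1,3,4,5,6,7}; col 5 has {3,5,6,7}; region has {1,3,4,5,6,7} → only 2 remains.
R4C5 = 4: row 4 has {1,2,3}; col 5 has {2,3,5,6,7}; region has {1,2,3} → only 4 remains.
R4C6 = 6: row 4 has {1,2,3,4}; col 6 has {1,2,3,4,5,7}; region has {1,2,3,4} → only 6 remains.
R4C7 = 5: row 4 has {1,2,3,4,6}; col 7 has {1,2,3,4,6,7}; region has {1,2,3,4,6} → only 5 remains.
R6C5 = 1: row 6 has {2,3,4,5,6,7}; col 5 has {2,3,4,5,6,7}; region has {2,3,4,6,7} → only 1 remains.
R7C4 = 5: row 7 has {1,2,3,4,6,7}; col 4 has {1,2,3,4,6}; region has {1,2,3,4,6,7} → only 5 remains.

5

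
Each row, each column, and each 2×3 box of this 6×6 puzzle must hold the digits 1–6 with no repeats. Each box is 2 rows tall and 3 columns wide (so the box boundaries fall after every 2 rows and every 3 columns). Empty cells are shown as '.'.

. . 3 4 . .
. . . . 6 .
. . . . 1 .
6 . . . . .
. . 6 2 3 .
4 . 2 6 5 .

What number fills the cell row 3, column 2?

row 1, column 5 = 2 (sole candidate).
row 4, column 5 = 4 (sole candidate).
row 6, column 6 = 1 (sole candidate).
row 1, column 6 = 5 (sole candidate).
row 2, column 6 = 3 (sole candidate).
row 4, column 6 = 2 (sole candidate).
row 5, column 6 = 4 (sole candidate).
row 6, column 2 = 3 (sole candidate).
row 1, column 1 = 1 (sole candidate).
row 1, column 2 = 6 (sole candidate).
row 2, column 4 = 1 (sole candidate).
row 3, column 6 = 6 (sole candidate).
row 5, column 1 = 5 (sole candidate).
row 5, column 2 = 1 (sole candidate).
row 2, column 1 = 2 (sole candidate).
row 3, column 1 = 3 (sole candidate).
row 3, column 4 = 5 (sole candidate).
row 4, column 2 = 5 (sole candidate).
row 4, column 3 = 1 (sole candidate).
row 4, column 4 = 3 (sole candidate).
row 2, column 2 = 4 (sole candidate).
row 2, column 3 = 5 (sole candidate).
row 3, column 2 = 2: row 3 has {1,3,5,6}; col 2 has {1,3,4,5,6}; box has {1,3,5,6} → only 2 remains.

2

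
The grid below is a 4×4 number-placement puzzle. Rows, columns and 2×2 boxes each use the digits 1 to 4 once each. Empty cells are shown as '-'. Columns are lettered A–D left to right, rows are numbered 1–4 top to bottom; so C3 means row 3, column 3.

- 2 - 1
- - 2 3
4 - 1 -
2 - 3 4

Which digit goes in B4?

1

A1 = 3 (sole candidate).
C1 = 4 (sole candidate).
A2 = 1 (sole candidate).
B2 = 4 (sole candidate).
B3 = 3 (sole candidate).
D3 = 2 (sole candidate).
B4 = 1: row 4 has {2,3,4}; col 2 has {2,3,4}; box has {2,3,4} → only 1 remains.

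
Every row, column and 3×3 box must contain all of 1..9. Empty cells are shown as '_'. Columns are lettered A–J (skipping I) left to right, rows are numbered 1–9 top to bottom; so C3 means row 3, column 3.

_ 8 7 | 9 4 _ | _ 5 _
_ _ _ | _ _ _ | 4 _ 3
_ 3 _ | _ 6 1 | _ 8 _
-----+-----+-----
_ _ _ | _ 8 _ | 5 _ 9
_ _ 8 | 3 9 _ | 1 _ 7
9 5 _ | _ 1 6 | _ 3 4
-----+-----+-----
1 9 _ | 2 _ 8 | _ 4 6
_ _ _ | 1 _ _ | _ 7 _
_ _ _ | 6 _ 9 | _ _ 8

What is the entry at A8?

8

J3 = 2: row 3 has {1,3,6,8}; col 9 has {3,4,6,7,8,9}; box has {3,4,5,8} → only 2 remains.
C6 = 2: row 6 has {1,3,4,5,6,9}; col 3 has {7,8}; box has {5,8,9} → only 2 remains.
D6 = 7: row 6 has {1,2,3,4,5,6,9}; col 4 has {1,2,3,6,9}; box has {1,3,6,8,9} → only 7 remains.
G6 = 8: row 6 has {1,2,3,4,5,6,7,9}; col 7 has {1,4,5}; box has {1,3,4,5,7,9} → only 8 remains.
G7 = 3: row 7 has {1,2,4,6,8,9}; col 7 has {1,4,5,8}; box has {4,6,7,8} → only 3 remains.
J8 = 5: row 8 has {1,7}; col 9 has {2,3,4,6,7,8,9}; box has {3,4,6,7,8} → only 5 remains.
G9 = 2: row 9 has {6,8,9}; col 7 has {1,3,4,5,8}; box has {3,4,5,6,7,8} → only 2 remains.
H9 = 1: row 9 has {2,6,8,9}; col 8 has {3,4,5,7,8}; box has {2,3,4,5,6,7,8} → only 1 remains.
G1 = 6: row 1 has {4,5,7,8,9}; col 7 has {1,2,3,4,5,8}; box has {2,3,4,5,8} → only 6 remains.
J1 = 1: row 1 has {4,5,6,7,8,9}; col 9 has {2,3,4,5,6,7,8,9}; box has {2,3,4,5,6,8} → only 1 remains.
H2 = 9: row 2 has {3,4}; col 8 has {1,3,4,5,7,8}; box has {1,2,3,4,5,6,8} → only 9 remains.
D3 = 5: row 3 has {1,2,3,6,8}; col 4 has {1,2,3,6,7,9}; box has {1,4,6,9} → only 5 remains.
G3 = 7: row 3 has {1,2,3,5,6,8}; col 7 has {1,2,3,4,5,6,8}; box has {1,2,3,4,5,6,8,9} → only 7 remains.
D4 = 4: row 4 has {5,8,9}; col 4 has {1,2,3,5,6,7,9}; box has {1,3,6,7,8,9} → only 4 remains.
F4 = 2: row 4 has {4,5,8,9}; col 6 has {1,6,8,9}; box has {1,3,4,6,7,8,9} → only 2 remains.
H4 = 6: row 4 has {2,4,5,8,9}; col 8 has {1,3,4,5,7,8,9}; box has {1,3,4,5,7,8,9} → only 6 remains.
F5 = 5: row 5 has {1,3,7,8,9}; col 6 has {1,2,6,8,9}; box has {1,2,3,4,6,7,8,9} → only 5 remains.
H5 = 2: row 5 has {1,3,5,7,8,9}; col 8 has {1,3,4,5,6,7,8,9}; box has {1,3,4,5,6,7,8,9} → only 2 remains.
C7 = 5: row 7 has {1,2,3,4,6,8,9}; col 3 has {2,7,8}; box has {1,9} → only 5 remains.
E7 = 7: row 7 has {1,2,3,4,5,6,8,9}; col 5 has {1,4,6,8,9}; box has {1,2,6,8,9} → only 7 remains.
E8 = 3: row 8 has {1,5,7}; col 5 has {1,4,6,7,8,9}; box has {1,2,6,7,8,9} → only 3 remains.
F8 = 4: row 8 has {1,3,5,7}; col 6 has {1,2,5,6,8,9}; box has {1,2,3,6,7,8,9} → only 4 remains.
G8 = 9: row 8 has {1,3,4,5,7}; col 7 has {1,2,3,4,5,6,7,8}; box has {1,2,3,4,5,6,7,8} → only 9 remains.
E9 = 5: row 9 has {1,2,6,8,9}; col 5 has {1,3,4,6,7,8,9}; box has {1,2,3,4,6,7,8,9} → only 5 remains.
A1 = 2: row 1 has {1,4,5,6,7,8,9}; col 1 has {1,9}; box has {3,7,8} → only 2 remains.
F1 = 3: row 1 has {1,2,4,5,6,7,8,9}; col 6 has {1,2,4,5,6,8,9}; box has {1,4,5,6,9} → only 3 remains.
D2 = 8: row 2 has {3,4,9}; col 4 has {1,2,3,4,5,6,7,9}; box has {1,3,4,5,6,9} → only 8 remains.
E2 = 2: row 2 has {3,4,8,9}; col 5 has {1,3,4,5,6,7,8,9}; box has {1,3,4,5,6,8,9} → only 2 remains.
F2 = 7: row 2 has {2,3,4,8,9}; col 6 has {1,2,3,4,5,6,8,9}; box has {1,2,3,4,5,6,8,9} → only 7 remains.
A3 = 4: row 3 has {1,2,3,5,6,7,8}; col 1 has {1,2,9}; box has {2,3,7,8} → only 4 remains.
C3 = 9: row 3 has {1,2,3,4,5,6,7,8}; col 3 has {2,5,7,8}; box has {2,3,4,7,8} → only 9 remains.
A5 = 6: row 5 has {1,2,3,5,7,8,9}; col 1 has {1,2,4,9}; box has {2,5,8,9} → only 6 remains.
B5 = 4: row 5 has {1,2,3,5,6,7,8,9}; col 2 has {3,5,8,9}; box has {2,5,6,8,9} → only 4 remains.
A8 = 8: row 8 has {1,3,4,5,7,9}; col 1 has {1,2,4,6,9}; box has {1,5,9} → only 8 remains.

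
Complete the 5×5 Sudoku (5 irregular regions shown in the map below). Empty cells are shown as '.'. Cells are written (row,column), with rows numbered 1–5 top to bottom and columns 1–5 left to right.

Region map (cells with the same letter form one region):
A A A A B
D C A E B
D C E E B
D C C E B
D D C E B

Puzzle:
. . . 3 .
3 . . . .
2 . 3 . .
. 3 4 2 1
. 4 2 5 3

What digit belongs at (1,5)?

(4,1) = 5 (sole candidate).
(5,1) = 1 (sole candidate).
(1,1) = 4 (sole candidate).
(2,5) = 2 (hidden single in row 2).
(1,5) = 5: row 1 has {3,4}; col 5 has {1,2,3}; region has {1,2,3} → only 5 remains.

5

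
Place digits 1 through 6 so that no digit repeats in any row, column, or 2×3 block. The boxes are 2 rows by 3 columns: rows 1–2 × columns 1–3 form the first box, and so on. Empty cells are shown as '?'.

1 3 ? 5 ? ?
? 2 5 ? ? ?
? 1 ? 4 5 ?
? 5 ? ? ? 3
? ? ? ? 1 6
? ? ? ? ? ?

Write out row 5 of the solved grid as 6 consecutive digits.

542316

r3c6 = 2: row 3 has {1,4,5}; col 6 has {3,6}; box has {3,4,5} → only 2 remains.
r4c5 = 6: row 4 has {3,5}; col 5 has {1,5}; box has {2,3,4,5} → only 6 remains.
r5c2 = 4: row 5 has {1,6}; col 2 has {1,2,3,5}; box has {} → only 4 remains.
r6c2 = 6: row 6 has {}; col 2 has {1,2,3,4,5}; box has {4} → only 6 remains.
r1c6 = 4: row 1 has {1,3,5}; col 6 has {2,3,6}; box has {5} → only 4 remains.
r2c5 = 3: row 2 has {2,5}; col 5 has {1,5,6}; box has {4,5} → only 3 remains.
r2c6 = 1: row 2 has {2,3,5}; col 6 has {2,3,4,6}; box has {3,4,5} → only 1 remains.
r4c4 = 1: row 4 has {3,5,6}; col 4 has {4,5}; box has {2,3,4,5,6} → only 1 remains.
r6c6 = 5: row 6 has {6}; col 6 has {1,2,3,4,6}; box has {1,6} → only 5 remains.
r1c3 = 6: row 1 has {1,3,4,5}; col 3 has {5}; box has {1,2,3,5} → only 6 remains.
r1c5 = 2: row 1 has {1,3,4,5,6}; col 5 has {1,3,5,6}; box has {1,3,4,5} → only 2 remains.
r2c1 = 4: row 2 has {1,2,3,5}; col 1 has {1}; box has {1,2,3,5,6} → only 4 remains.
r2c4 = 6: row 2 has {1,2,3,4,5}; col 4 has {1,4,5}; box has {1,2,3,4,5} → only 6 remains.
r3c3 = 3: row 3 has {1,2,4,5}; col 3 has {5,6}; box has {1,5} → only 3 remains.
r4c1 = 2: row 4 has {1,3,5,6}; col 1 has {1,4}; box has {1,3,5} → only 2 remains.
r4c3 = 4: row 4 has {1,2,3,5,6}; col 3 has {3,5,6}; box has {1,2,3,5} → only 4 remains.
r5c3 = 2: row 5 has {1,4,6}; col 3 has {3,4,5,6}; box has {4,6} → only 2 remains.
r5c4 = 3: row 5 has {1,2,4,6}; col 4 has {1,4,5,6}; box has {1,5,6} → only 3 remains.
r6c1 = 3: row 6 has {5,6}; col 1 has {1,2,4}; box has {2,4,6} → only 3 remains.
r6c3 = 1: row 6 has {3,5,6}; col 3 has {2,3,4,5,6}; box has {2,3,4,6} → only 1 remains.
r6c4 = 2: row 6 has {1,3,5,6}; col 4 has {1,3,4,5,6}; box has {1,3,5,6} → only 2 remains.
r6c5 = 4: row 6 has {1,2,3,5,6}; col 5 has {1,2,3,5,6}; box has {1,2,3,5,6} → only 4 remains.
r3c1 = 6: row 3 has {1,2,3,4,5}; col 1 has {1,2,3,4}; box has {1,2,3,4,5} → only 6 remains.
r5c1 = 5: row 5 has {1,2,3,4,6}; col 1 has {1,2,3,4,6}; box has {1,2,3,4,6} → only 5 remains.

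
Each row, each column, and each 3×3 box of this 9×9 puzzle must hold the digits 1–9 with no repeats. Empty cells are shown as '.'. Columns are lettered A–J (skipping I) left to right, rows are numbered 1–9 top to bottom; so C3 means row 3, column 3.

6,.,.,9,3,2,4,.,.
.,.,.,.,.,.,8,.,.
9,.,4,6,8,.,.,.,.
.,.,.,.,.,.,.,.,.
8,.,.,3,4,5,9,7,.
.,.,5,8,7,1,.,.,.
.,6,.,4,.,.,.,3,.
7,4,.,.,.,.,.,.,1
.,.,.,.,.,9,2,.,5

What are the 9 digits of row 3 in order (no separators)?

954687123

J1 = 7: row 1 has {2,3,4,6,9}; col 9 has {1,5}; box has {4,8} → only 7 remains.
F3 = 7: row 3 has {4,6,8,9}; col 6 has {1,2,5,9}; box has {2,3,6,8,9} → only 7 remains.
D4 = 2: row 4 has {}; col 4 has {3,4,6,8,9}; box has {1,3,4,5,7,8} → only 2 remains.
F4 = 6: row 4 has {2}; col 6 has {1,2,5,7,9}; box has {1,2,3,4,5,7,8} → only 6 remains.
F7 = 8: row 7 has {3,4,6}; col 6 has {1,2,5,6,7,9}; box has {4,9} → only 8 remains.
G7 = 7: row 7 has {3,4,6,8}; col 7 has {2,4,8,9}; box has {1,2,3,5} → only 7 remains.
J7 = 9: row 7 has {3,4,6,7,8}; col 9 has {1,5,7}; box has {1,2,3,5,7} → only 9 remains.
D8 = 5: row 8 has {1,4,7}; col 4 has {2,3,4,6,8,9}; box has {4,8,9} → only 5 remains.
F8 = 3: row 8 has {1,4,5,7}; col 6 has {1,2,5,6,7,8,9}; box has {4,5,8,9} → only 3 remains.
G8 = 6: row 8 has {1,3,4,5,7}; col 7 has {2,4,7,8,9}; box has {1,2,3,5,7,9} → only 6 remains.
H8 = 8: row 8 has {1,3,4,5,6,7}; col 8 has {3,7}; box has {1,2,3,5,6,7,9} → only 8 remains.
H9 = 4: row 9 has {2,5,9}; col 8 has {3,7,8}; box has {1,2,3,5,6,7,8,9} → only 4 remains.
D2 = 1: row 2 has {8}; col 4 has {2,3,4,5,6,8,9}; box has {2,3,6,7,8,9} → only 1 remains.
E2 = 5: row 2 has {1,8}; col 5 has {3,4,7,8}; box has {1,2,3,6,7,8,9} → only 5 remains.
F2 = 4: row 2 has {1,5,8}; col 6 has {1,2,3,5,6,7,8,9}; box has {1,2,3,5,6,7,8,9} → only 4 remains.
E4 = 9: row 4 has {2,6}; col 5 has {3,4,5,7,8}; box has {1,2,3,4,5,6,7,8} → only 9 remains.
G6 = 3: row 6 has {1,5,7,8}; col 7 has {2,4,6,7,8,9}; box has {7,9} → only 3 remains.
E8 = 2: row 8 has {1,3,4,5,6,7,8}; col 5 has {3,4,5,7,8,9}; box has {3,4,5,8,9} → only 2 remains.
D9 = 7: row 9 has {2,4,5,9}; col 4 has {1,2,3,4,5,6,8,9}; box has {2,3,4,5,8,9} → only 7 remains.
E7 = 1: row 7 has {3,4,6,7,8,9}; col 5 has {2,3,4,5,7,8,9}; box has {2,3,4,5,7,8,9} → only 1 remains.
C8 = 9: row 8 has {1,2,3,4,5,6,7,8}; col 3 has {4,5}; box has {4,6,7} → only 9 remains.
E9 = 6: row 9 has {2,4,5,7,9}; col 5 has {1,2,3,4,5,7,8,9}; box has {1,2,3,4,5,7,8,9} → only 6 remains.
C7 = 2: row 7 has {1,3,4,6,7,8,9}; col 3 has {4,5,9}; box has {4,6,7,9} → only 2 remains.
A7 = 5: row 7 has {1,2,3,4,6,7,8,9}; col 1 has {6,7,8,9}; box has {2,4,6,7,9} → only 5 remains.
H2 = 9: in row 2, 9 can only go here (every other open cell in that row sees a 9).
J2 = 6: in row 2, 6 can only go here (every other open cell in that row sees a 6).
J5 = 2: row 5 has {3,4,5,7,8,9}; col 9 has {1,5,6,7,9}; box has {3,7,9} → only 2 remains.
H6 = 6: row 6 has {1,3,5,7,8}; col 8 has {3,4,7,8,9}; box has {2,3,7,9} → only 6 remains.
J6 = 4: row 6 has {1,3,5,6,7,8}; col 9 has {1,2,5,6,7,9}; box has {2,3,6,7,9} → only 4 remains.
J3 = 3: row 3 has {4,6,7,8,9}; col 9 has {1,2,4,5,6,7,9}; box has {4,6,7,8,9} → only 3 remains.
J4 = 8: row 4 has {2,6,9}; col 9 has {1,2,3,4,5,6,7,9}; box has {2,3,4,6,7,9} → only 8 remains.
B5 = 1: row 5 has {2,3,4,5,7,8,9}; col 2 has {4,6}; box has {5,8} → only 1 remains.
C5 = 6: row 5 has {1,2,3,4,5,7,8,9}; col 3 has {2,4,5,9}; box has {1,5,8} → only 6 remains.
A6 = 2: row 6 has {1,3,4,5,6,7,8}; col 1 has {5,6,7,8,9}; box has {1,5,6,8} → only 2 remains.
B6 = 9: row 6 has {1,2,3,4,5,6,7,8}; col 2 has {1,4,6}; box has {1,2,5,6,8} → only 9 remains.
A2 = 3: row 2 has {1,4,5,6,8,9}; col 1 has {2,5,6,7,8,9}; box has {4,6,9} → only 3 remains.
C2 = 7: row 2 has {1,3,4,5,6,8,9}; col 3 has {2,4,5,6,9}; box has {3,4,6,9} → only 7 remains.
A4 = 4: row 4 has {2,6,8,9}; col 1 has {2,3,5,6,7,8,9}; box has {1,2,5,6,8,9} → only 4 remains.
C4 = 3: row 4 has {2,4,6,8,9}; col 3 has {2,4,5,6,7,9}; box has {1,2,4,5,6,8,9} → only 3 remains.
A9 = 1: row 9 has {2,4,5,6,7,9}; col 1 has {2,3,4,5,6,7,8,9}; box has {2,4,5,6,7,9} → only 1 remains.
C9 = 8: row 9 has {1,2,4,5,6,7,9}; col 3 has {2,3,4,5,6,7,9}; box has {1,2,4,5,6,7,9} → only 8 remains.
C1 = 1: row 1 has {2,3,4,6,7,9}; col 3 has {2,3,4,5,6,7,8,9}; box has {3,4,6,7,9} → only 1 remains.
H1 = 5: row 1 has {1,2,3,4,6,7,9}; col 8 has {3,4,6,7,8,9}; box has {3,4,6,7,8,9} → only 5 remains.
B2 = 2: row 2 has {1,3,4,5,6,7,8,9}; col 2 has {1,4,6,9}; box has {1,3,4,6,7,9} → only 2 remains.
B3 = 5: row 3 has {3,4,6,7,8,9}; col 2 has {1,2,4,6,9}; box has {1,2,3,4,6,7,9} → only 5 remains.
G3 = 1: row 3 has {3,4,5,6,7,8,9}; col 7 has {2,3,4,6,7,8,9}; box has {3,4,5,6,7,8,9} → only 1 remains.
H3 = 2: row 3 has {1,3,4,5,6,7,8,9}; col 8 has {3,4,5,6,7,8,9}; box has {1,3,4,5,6,7,8,9} → only 2 remains.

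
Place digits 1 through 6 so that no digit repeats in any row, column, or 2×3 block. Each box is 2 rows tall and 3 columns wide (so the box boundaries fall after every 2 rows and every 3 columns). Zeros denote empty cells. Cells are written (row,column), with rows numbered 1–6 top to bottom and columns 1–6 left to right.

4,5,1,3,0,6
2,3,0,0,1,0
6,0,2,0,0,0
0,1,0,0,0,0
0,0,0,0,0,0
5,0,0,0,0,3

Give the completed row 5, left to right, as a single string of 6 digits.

163254

(1,5) = 2 (sole candidate).
(2,3) = 6 (sole candidate).
(3,2) = 4 (sole candidate).
(4,1) = 3 (sole candidate).
(4,3) = 5 (sole candidate).
(5,1) = 1: row 5 has {}; col 1 has {2,3,4,5,6}; box has {5} → only 1 remains.
(6,3) = 4 (sole candidate).
(6,5) = 6 (sole candidate).
(4,5) = 4 (sole candidate).
(4,6) = 2 (sole candidate).
(5,3) = 3: row 5 has {1}; col 3 has {1,2,4,5,6}; box has {1,4,5} → only 3 remains.
(5,5) = 5: row 5 has {1,3}; col 5 has {1,2,4,6}; box has {3,6} → only 5 remains.
(5,6) = 4: row 5 has {1,3,5}; col 6 has {2,3,6}; box has {3,5,6} → only 4 remains.
(6,2) = 2 (sole candidate).
(6,4) = 1 (sole candidate).
(2,6) = 5 (sole candidate).
(3,4) = 5 (sole candidate).
(3,5) = 3 (sole candidate).
(3,6) = 1 (sole candidate).
(4,4) = 6 (sole candidate).
(5,2) = 6: row 5 has {1,3,4,5}; col 2 has {1,2,3,4,5}; box has {1,2,3,4,5} → only 6 remains.
(5,4) = 2: row 5 has {1,3,4,5,6}; col 4 has {1,3,5,6}; box has {1,3,4,5,6} → only 2 remains.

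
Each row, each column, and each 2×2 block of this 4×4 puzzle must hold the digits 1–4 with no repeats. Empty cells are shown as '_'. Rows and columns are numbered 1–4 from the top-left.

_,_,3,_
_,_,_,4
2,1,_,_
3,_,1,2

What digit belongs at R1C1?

4

R1C4 = 1: row 1 has {3}; col 4 has {2,4}; box has {3,4} → only 1 remains.
R2C1 = 1: row 2 has {4}; col 1 has {2,3}; box has {} → only 1 remains.
R2C3 = 2: row 2 has {1,4}; col 3 has {1,3}; box has {1,3,4} → only 2 remains.
R3C3 = 4: row 3 has {1,2}; col 3 has {1,2,3}; box has {1,2} → only 4 remains.
R3C4 = 3: row 3 has {1,2,4}; col 4 has {1,2,4}; box has {1,2,4} → only 3 remains.
R4C2 = 4: row 4 has {1,2,3}; col 2 has {1}; box has {1,2,3} → only 4 remains.
R1C1 = 4: row 1 has {1,3}; col 1 has {1,2,3}; box has {1} → only 4 remains.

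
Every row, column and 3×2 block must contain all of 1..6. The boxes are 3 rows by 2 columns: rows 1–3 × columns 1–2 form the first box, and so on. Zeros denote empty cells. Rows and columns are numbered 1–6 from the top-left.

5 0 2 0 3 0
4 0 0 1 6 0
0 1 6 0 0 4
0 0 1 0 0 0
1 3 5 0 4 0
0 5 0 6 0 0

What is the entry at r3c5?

r1c2 = 6: row 1 has {2,3,5}; col 2 has {1,3,5}; box has {1,4,5} → only 6 remains.
r1c4 = 4: row 1 has {2,3,5,6}; col 4 has {1,6}; box has {1,2,6} → only 4 remains.
r1c6 = 1: row 1 has {2,3,4,5,6}; col 6 has {4}; box has {3,4,6} → only 1 remains.
r2c2 = 2: row 2 has {1,4,6}; col 2 has {1,3,5,6}; box has {1,4,5,6} → only 2 remains.
r2c3 = 3: row 2 has {1,2,4,6}; col 3 has {1,2,5,6}; box has {1,2,4,6} → only 3 remains.
r2c6 = 5: row 2 has {1,2,3,4,6}; col 6 has {1,4}; box has {1,3,4,6} → only 5 remains.
r3c1 = 3: row 3 has {1,4,6}; col 1 has {1,4,5}; box has {1,2,4,5,6} → only 3 remains.
r3c4 = 5: row 3 has {1,3,4,6}; col 4 has {1,4,6}; box has {1,2,3,4,6} → only 5 remains.
r3c5 = 2: row 3 has {1,3,4,5,6}; col 5 has {3,4,6}; box has {1,3,4,5,6} → only 2 remains.

2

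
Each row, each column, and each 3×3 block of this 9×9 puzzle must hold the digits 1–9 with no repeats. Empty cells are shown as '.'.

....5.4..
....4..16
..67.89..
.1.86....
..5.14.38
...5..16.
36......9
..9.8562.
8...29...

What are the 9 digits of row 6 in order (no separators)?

row 3, column 5 = 3: row 3 has {6,7,8,9}; col 5 has {1,2,4,5,6,8}; box has {4,5,7,8} → only 3 remains.
row 3, column 8 = 5: row 3 has {3,6,7,8,9}; col 8 has {1,2,3,6}; box has {1,4,6,9} → only 5 remains.
row 3, column 9 = 2: row 3 has {3,5,6,7,8,9}; col 9 has {6,8,9}; box has {1,4,5,6,9} → only 2 remains.
row 7, column 5 = 7: row 7 has {3,6,9}; col 5 has {1,2,3,4,5,6,8}; box has {2,5,8,9} → only 7 remains.
row 7, column 6 = 1: row 7 has {3,6,7,9}; col 6 has {4,5,8,9}; box has {2,5,7,8,9} → only 1 remains.
row 2, column 6 = 2: row 2 has {1,4,6}; col 6 has {1,4,5,8,9}; box has {3,4,5,7,8} → only 2 remains.
row 3, column 2 = 4: row 3 has {2,3,5,6,7,8,9}; col 2 has {1,6}; box has {6} → only 4 remains.
row 6, column 5 = 9: row 6 has {1,5,6}; col 5 has {1,2,3,4,5,6,7,8}; box has {1,4,5,6,8} → only 9 remains.
row 7, column 4 = 4: row 7 has {1,3,6,7,9}; col 4 has {5,7,8}; box has {1,2,5,7,8,9} → only 4 remains.
row 7, column 8 = 8: row 7 has {1,3,4,6,7,9}; col 8 has {1,2,3,5,6}; box has {2,6,9} → only 8 remains.
row 8, column 2 = 7: row 8 has {2,5,6,8,9}; col 2 has {1,4,6}; box has {3,6,8,9} → only 7 remains.
row 8, column 4 = 3: row 8 has {2,5,6,7,8,9}; col 4 has {4,5,7,8}; box has {1,2,4,5,7,8,9} → only 3 remains.
row 9, column 2 = 5: row 9 has {2,8,9}; col 2 has {1,4,6,7}; box has {3,6,7,8,9} → only 5 remains.
row 9, column 4 = 6: row 9 has {2,5,8,9}; col 4 has {3,4,5,7,8}; box has {1,2,3,4,5,7,8,9} → only 6 remains.
row 1, column 6 = 6: row 1 has {4,5}; col 6 has {1,2,4,5,8,9}; box has {2,3,4,5,7,8} → only 6 remains.
row 1, column 8 = 7: row 1 has {4,5,6}; col 8 has {1,2,3,5,6,8}; box has {1,2,4,5,6,9} → only 7 remains.
row 1, column 9 = 3: row 1 has {4,5,6,7}; col 9 has {2,6,8,9}; box has {1,2,4,5,6,7,9} → only 3 remains.
row 2, column 4 = 9: row 2 has {1,2,4,6}; col 4 has {3,4,5,6,7,8}; box has {2,3,4,5,6,7,8} → only 9 remains.
row 2, column 7 = 8: row 2 has {1,2,4,6,9}; col 7 has {1,4,6,9}; box has {1,2,3,4,5,6,7,9} → only 8 remains.
row 3, column 1 = 1: row 3 has {2,3,4,5,6,7,8,9}; col 1 has {3,8}; box has {4,6} → only 1 remains.
row 5, column 4 = 2: row 5 has {1,3,4,5,8}; col 4 has {3,4,5,6,7,8,9}; box has {1,4,5,6,8,9} → only 2 remains.
row 5, column 7 = 7: row 5 has {1,2,3,4,5,8}; col 7 has {1,4,6,8,9}; box has {1,3,6,8} → only 7 remains.
row 6, column 9 = 4: row 6 has {1,5,6,9}; col 9 has {2,3,6,8,9}; box has {1,3,6,7,8} → only 4 remains.
row 7, column 3 = 2: row 7 has {1,3,4,6,7,8,9}; col 3 has {5,6,9}; box has {3,5,6,7,8,9} → only 2 remains.
row 7, column 7 = 5: row 7 has {1,2,3,4,6,7,8,9}; col 7 has {1,4,6,7,8,9}; box has {2,6,8,9} → only 5 remains.
row 8, column 1 = 4: row 8 has {2,3,5,6,7,8,9}; col 1 has {1,3,8}; box has {2,3,5,6,7,8,9} → only 4 remains.
row 8, column 9 = 1: row 8 has {2,3,4,5,6,7,8,9}; col 9 has {2,3,4,6,8,9}; box has {2,5,6,8,9} → only 1 remains.
row 9, column 3 = 1: row 9 has {2,5,6,8,9}; col 3 has {2,5,6,9}; box has {2,3,4,5,6,7,8,9} → only 1 remains.
row 9, column 7 = 3: row 9 has {1,2,5,6,8,9}; col 7 has {1,4,5,6,7,8,9}; box has {1,2,5,6,8,9} → only 3 remains.
row 9, column 8 = 4: row 9 has {1,2,3,5,6,8,9}; col 8 has {1,2,3,5,6,7,8}; box has {1,2,3,5,6,8,9} → only 4 remains.
row 9, column 9 = 7: row 9 has {1,2,3,4,5,6,8,9}; col 9 has {1,2,3,4,6,8,9}; box has {1,2,3,4,5,6,8,9} → only 7 remains.
row 1, column 3 = 8: row 1 has {3,4,5,6,7}; col 3 has {1,2,5,6,9}; box has {1,4,6} → only 8 remains.
row 1, column 4 = 1: row 1 has {3,4,5,6,7,8}; col 4 has {2,3,4,5,6,7,8,9}; box has {2,3,4,5,6,7,8,9} → only 1 remains.
row 2, column 2 = 3: row 2 has {1,2,4,6,8,9}; col 2 has {1,4,5,6,7}; box has {1,4,6,8} → only 3 remains.
row 2, column 3 = 7: row 2 has {1,2,3,4,6,8,9}; col 3 has {1,2,5,6,8,9}; box has {1,3,4,6,8} → only 7 remains.
row 4, column 7 = 2: row 4 has {1,6,8}; col 7 has {1,3,4,5,6,7,8,9}; box has {1,3,4,6,7,8} → only 2 remains.
row 4, column 8 = 9: row 4 has {1,2,6,8}; col 8 has {1,2,3,4,5,6,7,8}; box has {1,2,3,4,6,7,8} → only 9 remains.
row 4, column 9 = 5: row 4 has {1,2,6,8,9}; col 9 has {1,2,3,4,6,7,8,9}; box has {1,2,3,4,6,7,8,9} → only 5 remains.
row 5, column 2 = 9: row 5 has {1,2,3,4,5,7,8}; col 2 has {1,3,4,5,6,7}; box has {1,5} → only 9 remains.
row 6, column 3 = 3: row 6 has {1,4,5,6,9}; col 3 has {1,2,5,6,7,8,9}; box has {1,5,9} → only 3 remains.
row 6, column 6 = 7: row 6 has {1,3,4,5,6,9}; col 6 has {1,2,4,5,6,8,9}; box has {1,2,4,5,6,8,9} → only 7 remains.
row 1, column 2 = 2: row 1 has {1,3,4,5,6,7,8}; col 2 has {1,3,4,5,6,7,9}; box has {1,3,4,6,7,8} → only 2 remains.
row 2, column 1 = 5: row 2 has {1,2,3,4,6,7,8,9}; col 1 has {1,3,4,8}; box has {1,2,3,4,6,7,8} → only 5 remains.
row 4, column 1 = 7: row 4 has {1,2,5,6,8,9}; col 1 has {1,3,4,5,8}; box has {1,3,5,9} → only 7 remains.
row 4, column 3 = 4: row 4 has {1,2,5,6,7,8,9}; col 3 has {1,2,3,5,6,7,8,9}; box has {1,3,5,7,9} → only 4 remains.
row 4, column 6 = 3: row 4 has {1,2,4,5,6,7,8,9}; col 6 has {1,2,4,5,6,7,8,9}; box has {1,2,4,5,6,7,8,9} → only 3 remains.
row 5, column 1 = 6: row 5 has {1,2,3,4,5,7,8,9}; col 1 has {1,3,4,5,7,8}; box has {1,3,4,5,7,9} → only 6 remains.
row 6, column 1 = 2: row 6 has {1,3,4,5,6,7,9}; col 1 has {1,3,4,5,6,7,8}; box has {1,3,4,5,6,7,9} → only 2 remains.
row 6, column 2 = 8: row 6 has {1,2,3,4,5,6,7,9}; col 2 has {1,2,3,4,5,6,7,9}; box has {1,2,3,4,5,6,7,9} → only 8 remains.

283597164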